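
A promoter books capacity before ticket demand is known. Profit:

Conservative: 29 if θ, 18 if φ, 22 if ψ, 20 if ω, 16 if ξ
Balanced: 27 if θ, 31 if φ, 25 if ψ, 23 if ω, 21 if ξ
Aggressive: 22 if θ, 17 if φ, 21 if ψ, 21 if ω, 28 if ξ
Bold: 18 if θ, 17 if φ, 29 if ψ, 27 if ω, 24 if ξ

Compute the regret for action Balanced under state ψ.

Best payoff under ψ is 29.
Regret = 29 − 25 = 4.

4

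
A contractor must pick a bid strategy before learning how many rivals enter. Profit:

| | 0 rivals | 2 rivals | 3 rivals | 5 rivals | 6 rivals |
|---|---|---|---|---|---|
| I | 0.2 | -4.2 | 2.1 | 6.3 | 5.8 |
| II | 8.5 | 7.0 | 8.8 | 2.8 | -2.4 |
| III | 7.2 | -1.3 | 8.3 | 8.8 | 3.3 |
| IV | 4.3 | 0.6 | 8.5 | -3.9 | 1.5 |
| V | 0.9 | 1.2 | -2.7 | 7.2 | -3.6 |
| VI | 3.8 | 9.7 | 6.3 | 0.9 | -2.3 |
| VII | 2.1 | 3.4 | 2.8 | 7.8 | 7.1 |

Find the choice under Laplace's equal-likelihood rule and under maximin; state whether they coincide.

laplace → III; maximin → VII (disagree)

Row averages: I=2.04, II=4.94, III=5.26, IV=2.2, V=0.6, VI=3.68, VII=4.64
Highest average = 5.26 → III.
Row minima: I=-4.2, II=-2.4, III=-1.3, IV=-3.9, V=-3.6, VI=-2.3, VII=2.1
Best worst-case = 2.1 → VII.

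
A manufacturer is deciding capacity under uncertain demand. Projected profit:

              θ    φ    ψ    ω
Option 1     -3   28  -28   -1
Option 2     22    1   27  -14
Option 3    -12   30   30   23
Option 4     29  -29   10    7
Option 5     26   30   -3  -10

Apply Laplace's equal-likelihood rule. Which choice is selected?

Option 3

Row averages: Option 1=-1, Option 2=9, Option 3=17.75, Option 4=4.25, Option 5=10.75
Highest average = 17.75 → Option 3.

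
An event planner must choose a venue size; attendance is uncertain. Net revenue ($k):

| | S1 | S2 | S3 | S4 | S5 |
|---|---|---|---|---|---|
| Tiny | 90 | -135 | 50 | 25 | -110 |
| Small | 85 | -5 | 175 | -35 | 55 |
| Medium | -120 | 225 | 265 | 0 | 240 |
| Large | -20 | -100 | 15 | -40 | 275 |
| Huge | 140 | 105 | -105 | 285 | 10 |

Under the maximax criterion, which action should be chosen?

Row maxima: Tiny=90, Small=175, Medium=265, Large=275, Huge=285
Best best-case = 285 → Huge.

Huge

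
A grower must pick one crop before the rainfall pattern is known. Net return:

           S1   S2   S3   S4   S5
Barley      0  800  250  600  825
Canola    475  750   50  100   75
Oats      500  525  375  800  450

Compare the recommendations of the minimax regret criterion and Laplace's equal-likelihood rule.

minimax regret → Oats; laplace → Oats (agree)

Column bests: S1=500, S2=800, S3=375, S4=800, S5=825.
Barley regrets: 500, 0, 125, 200, 0 → max 500
Canola regrets: 25, 50, 325, 700, 750 → max 750
Oats regrets: 0, 275, 0, 0, 375 → max 375
Smallest max regret = 375 → Oats.
Row averages: Barley=495, Canola=290, Oats=530
Highest average = 530 → Oats.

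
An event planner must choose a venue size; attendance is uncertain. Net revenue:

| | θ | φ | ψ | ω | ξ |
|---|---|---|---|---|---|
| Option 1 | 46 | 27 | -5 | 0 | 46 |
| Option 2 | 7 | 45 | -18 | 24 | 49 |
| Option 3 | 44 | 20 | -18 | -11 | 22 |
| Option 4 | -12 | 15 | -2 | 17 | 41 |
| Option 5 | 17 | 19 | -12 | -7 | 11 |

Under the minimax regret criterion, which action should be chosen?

Column bests: θ=46, φ=45, ψ=-2, ω=24, ξ=49.
Option 1 regrets: 0, 18, 3, 24, 3 → max 24
Option 2 regrets: 39, 0, 16, 0, 0 → max 39
Option 3 regrets: 2, 25, 16, 35, 27 → max 35
Option 4 regrets: 58, 30, 0, 7, 8 → max 58
Option 5 regrets: 29, 26, 10, 31, 38 → max 38
Smallest max regret = 24 → Option 1.

Option 1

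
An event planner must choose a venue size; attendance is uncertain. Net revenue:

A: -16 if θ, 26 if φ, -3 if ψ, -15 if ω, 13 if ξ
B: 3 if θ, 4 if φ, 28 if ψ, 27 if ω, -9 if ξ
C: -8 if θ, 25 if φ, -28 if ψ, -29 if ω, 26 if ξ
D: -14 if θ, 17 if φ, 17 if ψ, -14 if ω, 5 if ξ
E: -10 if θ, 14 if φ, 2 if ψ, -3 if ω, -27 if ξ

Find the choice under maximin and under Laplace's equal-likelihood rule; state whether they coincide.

Row minima: A=-16, B=-9, C=-29, D=-14, E=-27
Best worst-case = -9 → B.
Row averages: A=1, B=10.6, C=-2.8, D=2.2, E=-4.8
Highest average = 10.6 → B.

maximin → B; laplace → B (agree)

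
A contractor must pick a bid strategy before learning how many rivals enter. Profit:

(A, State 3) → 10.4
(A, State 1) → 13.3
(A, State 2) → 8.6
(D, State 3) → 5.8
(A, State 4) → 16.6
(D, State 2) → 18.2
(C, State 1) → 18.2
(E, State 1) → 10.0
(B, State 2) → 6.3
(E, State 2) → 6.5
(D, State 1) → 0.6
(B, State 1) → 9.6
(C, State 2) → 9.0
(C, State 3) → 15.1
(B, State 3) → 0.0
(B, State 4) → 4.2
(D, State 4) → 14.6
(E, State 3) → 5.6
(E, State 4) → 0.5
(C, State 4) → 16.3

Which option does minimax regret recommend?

C

Column bests: State 1=18.2, State 2=18.2, State 3=15.1, State 4=16.6.
A regrets: 4.9, 9.6, 4.7, 0.0 → max 9.6
B regrets: 8.6, 11.9, 15.1, 12.4 → max 15.1
C regrets: 0.0, 9.2, 0.0, 0.3 → max 9.2
D regrets: 17.6, 0.0, 9.3, 2.0 → max 17.6
E regrets: 8.2, 11.7, 9.5, 16.1 → max 16.1
Smallest max regret = 9.2 → C.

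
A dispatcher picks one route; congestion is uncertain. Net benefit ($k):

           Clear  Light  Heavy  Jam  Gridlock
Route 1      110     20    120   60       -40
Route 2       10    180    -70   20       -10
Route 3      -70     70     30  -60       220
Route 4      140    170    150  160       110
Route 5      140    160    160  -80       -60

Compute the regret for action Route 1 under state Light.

Best payoff under Light is 180.
Regret = 180 − 20 = 160.

160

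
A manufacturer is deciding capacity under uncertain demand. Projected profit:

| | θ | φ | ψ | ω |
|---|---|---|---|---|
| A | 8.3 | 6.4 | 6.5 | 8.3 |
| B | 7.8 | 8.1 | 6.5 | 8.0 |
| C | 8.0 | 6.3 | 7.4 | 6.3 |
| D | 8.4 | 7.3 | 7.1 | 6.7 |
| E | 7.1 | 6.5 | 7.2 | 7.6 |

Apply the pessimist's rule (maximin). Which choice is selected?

Row minima: A=6.4, B=6.5, C=6.3, D=6.7, E=6.5
Best worst-case = 6.7 → D.

D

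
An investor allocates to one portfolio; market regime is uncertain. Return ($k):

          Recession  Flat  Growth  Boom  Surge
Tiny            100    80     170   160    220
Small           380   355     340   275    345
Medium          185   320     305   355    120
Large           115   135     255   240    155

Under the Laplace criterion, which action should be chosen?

Row averages: Tiny=146, Small=339, Medium=257, Large=180
Highest average = 339 → Small.

Small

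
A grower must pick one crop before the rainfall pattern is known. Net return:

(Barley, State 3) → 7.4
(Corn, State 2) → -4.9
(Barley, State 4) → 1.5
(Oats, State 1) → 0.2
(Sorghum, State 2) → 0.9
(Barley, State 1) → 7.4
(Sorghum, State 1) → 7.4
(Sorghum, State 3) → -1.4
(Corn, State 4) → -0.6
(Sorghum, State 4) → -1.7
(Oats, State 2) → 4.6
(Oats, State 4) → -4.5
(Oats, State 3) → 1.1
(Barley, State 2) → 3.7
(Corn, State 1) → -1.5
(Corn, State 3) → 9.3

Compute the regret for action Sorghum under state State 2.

Best payoff under State 2 is 4.6.
Regret = 4.6 − 0.9 = 3.7.

3.7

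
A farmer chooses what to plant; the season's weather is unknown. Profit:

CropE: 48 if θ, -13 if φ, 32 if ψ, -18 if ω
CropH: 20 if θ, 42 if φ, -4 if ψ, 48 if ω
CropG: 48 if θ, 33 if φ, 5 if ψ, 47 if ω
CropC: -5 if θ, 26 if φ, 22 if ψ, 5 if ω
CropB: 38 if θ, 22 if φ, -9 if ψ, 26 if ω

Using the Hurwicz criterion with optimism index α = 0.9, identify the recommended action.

CropE: 0.9·48 + 0.1·(-18) = 41.4
CropH: 0.9·48 + 0.1·(-4) = 42.8
CropG: 0.9·48 + 0.1·5 = 43.7
CropC: 0.9·26 + 0.1·(-5) = 22.9
CropB: 0.9·38 + 0.1·(-9) = 33.3
Highest Hurwicz score = 43.7 → CropG.

CropG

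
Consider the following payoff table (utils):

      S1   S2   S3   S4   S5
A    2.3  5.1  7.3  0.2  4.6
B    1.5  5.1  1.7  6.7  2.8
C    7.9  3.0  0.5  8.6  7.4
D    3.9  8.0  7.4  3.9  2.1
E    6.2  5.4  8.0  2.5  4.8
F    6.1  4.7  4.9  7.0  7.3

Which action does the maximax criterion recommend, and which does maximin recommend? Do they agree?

Row maxima: A=7.3, B=6.7, C=8.6, D=8.0, E=8.0, F=7.3
Best best-case = 8.6 → C.
Row minima: A=0.2, B=1.5, C=0.5, D=2.1, E=2.5, F=4.7
Best worst-case = 4.7 → F.

maximax → C; maximin → F (disagree)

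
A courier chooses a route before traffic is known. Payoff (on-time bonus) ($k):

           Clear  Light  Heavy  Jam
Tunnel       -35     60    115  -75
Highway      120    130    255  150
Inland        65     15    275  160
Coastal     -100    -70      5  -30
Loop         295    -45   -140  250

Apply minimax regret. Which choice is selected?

Highway

Column bests: Clear=295, Light=130, Heavy=275, Jam=250.
Tunnel regrets: 330, 70, 160, 325 → max 330
Highway regrets: 175, 0, 20, 100 → max 175
Inland regrets: 230, 115, 0, 90 → max 230
Coastal regrets: 395, 200, 270, 280 → max 395
Loop regrets: 0, 175, 415, 0 → max 415
Smallest max regret = 175 → Highway.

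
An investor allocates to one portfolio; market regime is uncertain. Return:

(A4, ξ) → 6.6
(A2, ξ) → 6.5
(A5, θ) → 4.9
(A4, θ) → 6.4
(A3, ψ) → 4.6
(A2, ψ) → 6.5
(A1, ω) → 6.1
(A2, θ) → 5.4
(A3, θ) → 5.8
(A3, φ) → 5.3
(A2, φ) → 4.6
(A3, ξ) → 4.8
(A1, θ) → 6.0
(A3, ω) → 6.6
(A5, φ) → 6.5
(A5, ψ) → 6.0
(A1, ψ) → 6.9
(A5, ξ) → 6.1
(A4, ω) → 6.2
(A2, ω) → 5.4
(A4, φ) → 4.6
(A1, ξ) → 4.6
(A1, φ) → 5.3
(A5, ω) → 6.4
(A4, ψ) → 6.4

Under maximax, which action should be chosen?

Row maxima: A1=6.9, A2=6.5, A3=6.6, A4=6.6, A5=6.5
Best best-case = 6.9 → A1.

A1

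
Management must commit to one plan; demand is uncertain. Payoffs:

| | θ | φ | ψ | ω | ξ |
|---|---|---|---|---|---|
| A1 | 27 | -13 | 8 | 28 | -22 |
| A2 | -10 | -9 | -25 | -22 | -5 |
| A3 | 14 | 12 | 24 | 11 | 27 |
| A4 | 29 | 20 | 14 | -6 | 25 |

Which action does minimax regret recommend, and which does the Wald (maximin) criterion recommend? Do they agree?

Column bests: θ=29, φ=20, ψ=24, ω=28, ξ=27.
A1 regrets: 2, 33, 16, 0, 49 → max 49
A2 regrets: 39, 29, 49, 50, 32 → max 50
A3 regrets: 15, 8, 0, 17, 0 → max 17
A4 regrets: 0, 0, 10, 34, 2 → max 34
Smallest max regret = 17 → A3.
Row minima: A1=-22, A2=-25, A3=11, A4=-6
Best worst-case = 11 → A3.

minimax regret → A3; maximin → A3 (agree)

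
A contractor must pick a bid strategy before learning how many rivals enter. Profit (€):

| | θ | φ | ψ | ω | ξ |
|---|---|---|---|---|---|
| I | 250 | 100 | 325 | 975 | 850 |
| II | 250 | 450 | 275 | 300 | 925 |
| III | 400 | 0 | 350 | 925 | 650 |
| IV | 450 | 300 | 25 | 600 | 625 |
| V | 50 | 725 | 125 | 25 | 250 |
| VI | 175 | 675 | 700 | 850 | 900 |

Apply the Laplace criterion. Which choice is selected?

VI

Row averages: I=500, II=440, III=465, IV=400, V=235, VI=660
Highest average = 660 → VI.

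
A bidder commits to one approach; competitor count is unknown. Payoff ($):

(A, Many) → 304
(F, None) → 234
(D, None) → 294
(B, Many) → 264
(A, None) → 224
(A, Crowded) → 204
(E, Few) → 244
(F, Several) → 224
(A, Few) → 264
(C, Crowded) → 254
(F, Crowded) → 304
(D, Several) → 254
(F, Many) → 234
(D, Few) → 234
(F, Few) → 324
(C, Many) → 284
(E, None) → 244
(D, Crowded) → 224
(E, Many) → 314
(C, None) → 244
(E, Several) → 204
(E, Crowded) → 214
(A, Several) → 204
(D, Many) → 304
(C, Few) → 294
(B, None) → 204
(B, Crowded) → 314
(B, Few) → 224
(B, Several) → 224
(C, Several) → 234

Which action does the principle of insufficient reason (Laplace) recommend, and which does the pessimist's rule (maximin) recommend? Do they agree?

laplace → F; maximin → C (disagree)

Row averages: A=240, B=246, C=262, D=262, E=244, F=264
Highest average = 264 → F.
Row minima: A=204, B=204, C=234, D=224, E=204, F=224
Best worst-case = 234 → C.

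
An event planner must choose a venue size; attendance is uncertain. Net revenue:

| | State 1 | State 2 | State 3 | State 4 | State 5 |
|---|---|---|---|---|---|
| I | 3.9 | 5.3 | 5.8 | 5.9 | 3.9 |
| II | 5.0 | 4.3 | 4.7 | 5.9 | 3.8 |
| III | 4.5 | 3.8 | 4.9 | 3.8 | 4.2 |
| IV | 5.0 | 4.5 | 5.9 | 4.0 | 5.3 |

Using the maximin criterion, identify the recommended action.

Row minima: I=3.9, II=3.8, III=3.8, IV=4.0
Best worst-case = 4.0 → IV.

IV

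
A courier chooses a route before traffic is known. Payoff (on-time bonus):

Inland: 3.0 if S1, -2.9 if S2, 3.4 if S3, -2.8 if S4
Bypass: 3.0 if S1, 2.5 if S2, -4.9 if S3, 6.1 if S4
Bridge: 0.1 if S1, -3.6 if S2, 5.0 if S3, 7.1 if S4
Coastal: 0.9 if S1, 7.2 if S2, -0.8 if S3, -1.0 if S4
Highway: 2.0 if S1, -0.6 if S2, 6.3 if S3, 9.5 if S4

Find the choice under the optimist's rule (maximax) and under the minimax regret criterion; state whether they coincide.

Row maxima: Inland=3.4, Bypass=6.1, Bridge=7.1, Coastal=7.2, Highway=9.5
Best best-case = 9.5 → Highway.
Column bests: S1=3.0, S2=7.2, S3=6.3, S4=9.5.
Inland regrets: 0.0, 10.1, 2.9, 12.3 → max 12.3
Bypass regrets: 0.0, 4.7, 11.2, 3.4 → max 11.2
Bridge regrets: 2.9, 10.8, 1.3, 2.4 → max 10.8
Coastal regrets: 2.1, 0.0, 7.1, 10.5 → max 10.5
Highway regrets: 1.0, 7.8, 0.0, 0.0 → max 7.8
Smallest max regret = 7.8 → Highway.

maximax → Highway; minimax regret → Highway (agree)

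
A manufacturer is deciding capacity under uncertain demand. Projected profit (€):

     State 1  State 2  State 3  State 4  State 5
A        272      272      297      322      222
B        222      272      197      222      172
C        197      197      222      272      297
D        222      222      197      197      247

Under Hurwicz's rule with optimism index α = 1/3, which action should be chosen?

A: 1/3·322 + 2/3·222 = 766/3
B: 1/3·272 + 2/3·172 = 616/3
C: 1/3·297 + 2/3·197 = 691/3
D: 1/3·247 + 2/3·197 = 641/3
Highest Hurwicz score = 766/3 → A.

A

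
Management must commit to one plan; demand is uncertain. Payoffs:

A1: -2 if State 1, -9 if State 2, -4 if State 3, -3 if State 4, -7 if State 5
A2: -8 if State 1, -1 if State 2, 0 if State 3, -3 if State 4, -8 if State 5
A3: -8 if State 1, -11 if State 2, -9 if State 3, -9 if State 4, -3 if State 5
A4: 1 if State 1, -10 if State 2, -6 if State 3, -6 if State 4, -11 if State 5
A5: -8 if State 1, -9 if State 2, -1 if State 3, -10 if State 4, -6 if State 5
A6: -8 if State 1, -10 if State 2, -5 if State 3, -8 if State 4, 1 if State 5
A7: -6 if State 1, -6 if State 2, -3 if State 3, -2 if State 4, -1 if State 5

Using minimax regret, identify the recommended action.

Column bests: State 1=1, State 2=-1, State 3=0, State 4=-2, State 5=1.
A1 regrets: 3, 8, 4, 1, 8 → max 8
A2 regrets: 9, 0, 0, 1, 9 → max 9
A3 regrets: 9, 10, 9, 7, 4 → max 10
A4 regrets: 0, 9, 6, 4, 12 → max 12
A5 regrets: 9, 8, 1, 8, 7 → max 9
A6 regrets: 9, 9, 5, 6, 0 → max 9
A7 regrets: 7, 5, 3, 0, 2 → max 7
Smallest max regret = 7 → A7.

A7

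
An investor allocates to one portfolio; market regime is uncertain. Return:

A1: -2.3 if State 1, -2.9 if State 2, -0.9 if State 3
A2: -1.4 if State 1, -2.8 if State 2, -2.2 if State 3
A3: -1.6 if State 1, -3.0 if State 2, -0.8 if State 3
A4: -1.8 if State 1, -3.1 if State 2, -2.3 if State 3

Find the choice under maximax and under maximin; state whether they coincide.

maximax → A3; maximin → A2 (disagree)

Row maxima: A1=-0.9, A2=-1.4, A3=-0.8, A4=-1.8
Best best-case = -0.8 → A3.
Row minima: A1=-2.9, A2=-2.8, A3=-3.0, A4=-3.1
Best worst-case = -2.8 → A2.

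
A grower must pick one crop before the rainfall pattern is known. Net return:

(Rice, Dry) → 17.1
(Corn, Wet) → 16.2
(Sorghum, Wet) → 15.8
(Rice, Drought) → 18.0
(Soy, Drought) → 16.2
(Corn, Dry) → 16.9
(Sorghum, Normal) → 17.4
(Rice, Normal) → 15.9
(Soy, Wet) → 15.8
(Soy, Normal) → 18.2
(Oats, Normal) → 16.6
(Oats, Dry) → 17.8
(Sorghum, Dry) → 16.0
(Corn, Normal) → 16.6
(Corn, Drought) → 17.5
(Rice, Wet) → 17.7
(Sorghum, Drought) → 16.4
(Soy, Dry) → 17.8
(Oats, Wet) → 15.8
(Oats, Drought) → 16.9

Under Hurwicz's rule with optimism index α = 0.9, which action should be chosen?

Rice: 0.9·18.0 + 0.1·15.9 = 17.79
Oats: 0.9·17.8 + 0.1·15.8 = 17.6
Soy: 0.9·18.2 + 0.1·15.8 = 17.96
Corn: 0.9·17.5 + 0.1·16.2 = 17.37
Sorghum: 0.9·17.4 + 0.1·15.8 = 17.24
Highest Hurwicz score = 17.96 → Soy.

Soy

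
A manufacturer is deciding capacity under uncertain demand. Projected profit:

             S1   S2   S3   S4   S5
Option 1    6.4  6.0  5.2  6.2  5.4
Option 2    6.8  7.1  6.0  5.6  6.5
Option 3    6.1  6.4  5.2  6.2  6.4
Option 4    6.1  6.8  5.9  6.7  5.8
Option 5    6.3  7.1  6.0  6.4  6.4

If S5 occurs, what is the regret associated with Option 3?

0.1

Best payoff under S5 is 6.5.
Regret = 6.5 − 6.4 = 0.1.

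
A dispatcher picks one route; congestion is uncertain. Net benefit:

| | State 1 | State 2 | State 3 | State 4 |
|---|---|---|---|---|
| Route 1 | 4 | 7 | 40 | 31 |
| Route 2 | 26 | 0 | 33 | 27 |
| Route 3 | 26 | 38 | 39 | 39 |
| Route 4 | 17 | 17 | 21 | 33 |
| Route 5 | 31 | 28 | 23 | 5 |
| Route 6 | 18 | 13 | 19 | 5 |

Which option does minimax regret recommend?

Column bests: State 1=31, State 2=38, State 3=40, State 4=39.
Route 1 regrets: 27, 31, 0, 8 → max 31
Route 2 regrets: 5, 38, 7, 12 → max 38
Route 3 regrets: 5, 0, 1, 0 → max 5
Route 4 regrets: 14, 21, 19, 6 → max 21
Route 5 regrets: 0, 10, 17, 34 → max 34
Route 6 regrets: 13, 25, 21, 34 → max 34
Smallest max regret = 5 → Route 3.

Route 3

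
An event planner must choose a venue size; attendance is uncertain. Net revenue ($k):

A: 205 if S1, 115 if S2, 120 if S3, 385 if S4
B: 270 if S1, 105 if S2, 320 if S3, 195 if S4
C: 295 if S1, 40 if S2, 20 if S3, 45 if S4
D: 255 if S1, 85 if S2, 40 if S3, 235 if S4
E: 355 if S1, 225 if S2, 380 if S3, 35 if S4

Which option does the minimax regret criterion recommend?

B

Column bests: S1=355, S2=225, S3=380, S4=385.
A regrets: 150, 110, 260, 0 → max 260
B regrets: 85, 120, 60, 190 → max 190
C regrets: 60, 185, 360, 340 → max 360
D regrets: 100, 140, 340, 150 → max 340
E regrets: 0, 0, 0, 350 → max 350
Smallest max regret = 190 → B.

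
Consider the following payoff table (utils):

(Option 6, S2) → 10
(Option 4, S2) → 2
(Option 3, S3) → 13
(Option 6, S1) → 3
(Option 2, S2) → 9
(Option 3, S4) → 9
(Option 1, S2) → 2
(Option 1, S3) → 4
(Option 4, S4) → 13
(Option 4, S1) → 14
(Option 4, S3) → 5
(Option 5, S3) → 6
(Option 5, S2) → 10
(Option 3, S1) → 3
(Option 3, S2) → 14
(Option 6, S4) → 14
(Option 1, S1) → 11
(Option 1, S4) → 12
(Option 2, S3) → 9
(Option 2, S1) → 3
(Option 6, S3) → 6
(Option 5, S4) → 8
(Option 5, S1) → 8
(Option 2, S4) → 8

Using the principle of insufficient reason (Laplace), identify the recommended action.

Row averages: Option 1=7.25, Option 2=7.25, Option 3=9.75, Option 4=8.5, Option 5=8, Option 6=8.25
Highest average = 9.75 → Option 3.

Option 3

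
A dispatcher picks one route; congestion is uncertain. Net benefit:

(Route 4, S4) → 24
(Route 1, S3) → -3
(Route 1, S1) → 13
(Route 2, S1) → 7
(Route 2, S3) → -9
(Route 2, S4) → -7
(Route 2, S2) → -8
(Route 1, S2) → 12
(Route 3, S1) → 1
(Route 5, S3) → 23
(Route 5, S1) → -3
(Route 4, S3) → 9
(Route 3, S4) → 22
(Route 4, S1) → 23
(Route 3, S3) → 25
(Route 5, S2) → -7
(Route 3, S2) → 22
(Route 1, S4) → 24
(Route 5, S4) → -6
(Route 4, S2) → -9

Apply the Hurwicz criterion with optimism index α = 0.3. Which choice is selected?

Route 1: 0.3·24 + 0.7·(-3) = 5.1
Route 2: 0.3·7 + 0.7·(-9) = -4.2
Route 3: 0.3·25 + 0.7·1 = 8.2
Route 4: 0.3·24 + 0.7·(-9) = 0.9
Route 5: 0.3·23 + 0.7·(-7) = 2
Highest Hurwicz score = 8.2 → Route 3.

Route 3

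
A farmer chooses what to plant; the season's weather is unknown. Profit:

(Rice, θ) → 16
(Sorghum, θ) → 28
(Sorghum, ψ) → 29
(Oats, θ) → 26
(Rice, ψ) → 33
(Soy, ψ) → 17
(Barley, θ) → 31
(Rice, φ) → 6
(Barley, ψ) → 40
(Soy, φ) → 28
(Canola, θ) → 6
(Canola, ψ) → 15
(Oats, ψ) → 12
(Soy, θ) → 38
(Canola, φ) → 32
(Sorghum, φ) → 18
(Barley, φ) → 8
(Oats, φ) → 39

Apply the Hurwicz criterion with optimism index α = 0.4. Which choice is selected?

Oats: 0.4·39 + 0.6·12 = 22.8
Barley: 0.4·40 + 0.6·8 = 20.8
Canola: 0.4·32 + 0.6·6 = 16.4
Soy: 0.4·38 + 0.6·17 = 25.4
Rice: 0.4·33 + 0.6·6 = 16.8
Sorghum: 0.4·29 + 0.6·18 = 22.4
Highest Hurwicz score = 25.4 → Soy.

Soy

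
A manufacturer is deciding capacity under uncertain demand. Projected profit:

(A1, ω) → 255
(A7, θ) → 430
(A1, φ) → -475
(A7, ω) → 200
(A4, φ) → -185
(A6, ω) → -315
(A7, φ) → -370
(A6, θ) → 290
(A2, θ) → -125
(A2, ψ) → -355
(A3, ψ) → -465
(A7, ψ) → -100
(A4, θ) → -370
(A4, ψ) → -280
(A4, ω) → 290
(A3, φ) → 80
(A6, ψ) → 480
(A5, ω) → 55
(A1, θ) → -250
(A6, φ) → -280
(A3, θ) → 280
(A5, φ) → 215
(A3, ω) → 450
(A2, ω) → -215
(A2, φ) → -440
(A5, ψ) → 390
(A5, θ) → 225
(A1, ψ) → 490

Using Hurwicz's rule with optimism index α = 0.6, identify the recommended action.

A5

A1: 0.6·490 + 0.4·(-475) = 104
A2: 0.6·(-125) + 0.4·(-440) = -251
A3: 0.6·450 + 0.4·(-465) = 84
A4: 0.6·290 + 0.4·(-370) = 26
A5: 0.6·390 + 0.4·55 = 256
A6: 0.6·480 + 0.4·(-315) = 162
A7: 0.6·430 + 0.4·(-370) = 110
Highest Hurwicz score = 256 → A5.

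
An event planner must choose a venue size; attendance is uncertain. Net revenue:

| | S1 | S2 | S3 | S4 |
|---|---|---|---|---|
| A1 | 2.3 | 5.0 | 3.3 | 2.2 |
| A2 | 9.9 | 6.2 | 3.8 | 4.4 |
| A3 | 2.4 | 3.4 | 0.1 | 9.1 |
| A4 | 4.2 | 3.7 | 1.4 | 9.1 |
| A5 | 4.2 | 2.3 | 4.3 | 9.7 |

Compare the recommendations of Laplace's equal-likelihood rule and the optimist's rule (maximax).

Row averages: A1=3.2, A2=6.075, A3=3.75, A4=4.6, A5=5.125
Highest average = 6.075 → A2.
Row maxima: A1=5.0, A2=9.9, A3=9.1, A4=9.1, A5=9.7
Best best-case = 9.9 → A2.

laplace → A2; maximax → A2 (agree)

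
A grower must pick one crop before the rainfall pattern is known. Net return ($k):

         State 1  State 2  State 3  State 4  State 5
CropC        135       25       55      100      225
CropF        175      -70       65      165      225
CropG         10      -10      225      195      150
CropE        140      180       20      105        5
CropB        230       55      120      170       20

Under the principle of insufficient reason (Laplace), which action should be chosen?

Row averages: CropC=108, CropF=112, CropG=114, CropE=90, CropB=119
Highest average = 119 → CropB.

CropB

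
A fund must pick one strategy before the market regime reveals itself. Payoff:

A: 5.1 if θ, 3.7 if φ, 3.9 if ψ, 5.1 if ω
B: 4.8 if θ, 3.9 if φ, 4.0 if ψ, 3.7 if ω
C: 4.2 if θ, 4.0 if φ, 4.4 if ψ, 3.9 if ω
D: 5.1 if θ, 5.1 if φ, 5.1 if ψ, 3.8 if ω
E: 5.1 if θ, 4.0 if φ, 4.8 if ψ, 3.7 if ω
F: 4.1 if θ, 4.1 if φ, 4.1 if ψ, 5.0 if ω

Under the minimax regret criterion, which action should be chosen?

F

Column bests: θ=5.1, φ=5.1, ψ=5.1, ω=5.1.
A regrets: 0.0, 1.4, 1.2, 0.0 → max 1.4
B regrets: 0.3, 1.2, 1.1, 1.4 → max 1.4
C regrets: 0.9, 1.1, 0.7, 1.2 → max 1.2
D regrets: 0.0, 0.0, 0.0, 1.3 → max 1.3
E regrets: 0.0, 1.1, 0.3, 1.4 → max 1.4
F regrets: 1.0, 1.0, 1.0, 0.1 → max 1.0
Smallest max regret = 1.0 → F.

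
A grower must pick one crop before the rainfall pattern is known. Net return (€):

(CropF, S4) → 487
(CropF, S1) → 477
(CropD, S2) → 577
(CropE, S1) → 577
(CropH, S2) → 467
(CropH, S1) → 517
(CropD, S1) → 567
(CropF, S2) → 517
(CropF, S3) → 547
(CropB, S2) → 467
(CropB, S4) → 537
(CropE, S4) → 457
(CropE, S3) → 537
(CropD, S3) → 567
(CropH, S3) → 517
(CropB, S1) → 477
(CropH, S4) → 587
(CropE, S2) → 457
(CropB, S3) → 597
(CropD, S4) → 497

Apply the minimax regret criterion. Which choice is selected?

CropD

Column bests: S1=577, S2=577, S3=597, S4=587.
CropH regrets: 60, 110, 80, 0 → max 110
CropF regrets: 100, 60, 50, 100 → max 100
CropE regrets: 0, 120, 60, 130 → max 130
CropB regrets: 100, 110, 0, 50 → max 110
CropD regrets: 10, 0, 30, 90 → max 90
Smallest max regret = 90 → CropD.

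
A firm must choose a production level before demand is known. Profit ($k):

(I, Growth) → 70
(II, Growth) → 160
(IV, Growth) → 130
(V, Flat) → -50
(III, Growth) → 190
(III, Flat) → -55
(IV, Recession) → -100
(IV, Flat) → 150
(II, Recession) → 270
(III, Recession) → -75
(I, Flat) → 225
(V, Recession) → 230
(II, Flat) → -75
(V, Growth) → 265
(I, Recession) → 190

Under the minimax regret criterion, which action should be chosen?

Column bests: Recession=270, Flat=225, Growth=265.
I regrets: 80, 0, 195 → max 195
II regrets: 0, 300, 105 → max 300
III regrets: 345, 280, 75 → max 345
IV regrets: 370, 75, 135 → max 370
V regrets: 40, 275, 0 → max 275
Smallest max regret = 195 → I.

I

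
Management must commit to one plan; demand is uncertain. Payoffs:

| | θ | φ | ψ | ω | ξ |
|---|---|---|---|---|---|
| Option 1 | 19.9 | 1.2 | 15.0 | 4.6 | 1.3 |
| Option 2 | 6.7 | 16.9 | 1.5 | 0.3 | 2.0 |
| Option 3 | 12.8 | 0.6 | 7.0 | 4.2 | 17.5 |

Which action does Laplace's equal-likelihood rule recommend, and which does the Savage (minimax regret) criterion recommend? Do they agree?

laplace → Option 3; minimax regret → Option 2 (disagree)

Row averages: Option 1=8.4, Option 2=5.48, Option 3=8.42
Highest average = 8.42 → Option 3.
Column bests: θ=19.9, φ=16.9, ψ=15.0, ω=4.6, ξ=17.5.
Option 1 regrets: 0.0, 15.7, 0.0, 0.0, 16.2 → max 16.2
Option 2 regrets: 13.2, 0.0, 13.5, 4.3, 15.5 → max 15.5
Option 3 regrets: 7.1, 16.3, 8.0, 0.4, 0.0 → max 16.3
Smallest max regret = 15.5 → Option 2.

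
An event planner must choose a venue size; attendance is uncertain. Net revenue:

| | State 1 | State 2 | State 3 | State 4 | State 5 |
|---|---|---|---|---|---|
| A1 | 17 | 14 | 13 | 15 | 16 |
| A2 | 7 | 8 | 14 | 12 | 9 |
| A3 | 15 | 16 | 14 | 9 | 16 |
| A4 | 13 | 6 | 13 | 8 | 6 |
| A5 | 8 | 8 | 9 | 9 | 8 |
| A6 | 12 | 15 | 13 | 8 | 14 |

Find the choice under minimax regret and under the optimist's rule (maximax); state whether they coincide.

minimax regret → A1; maximax → A1 (agree)

Column bests: State 1=17, State 2=16, State 3=14, State 4=15, State 5=16.
A1 regrets: 0, 2, 1, 0, 0 → max 2
A2 regrets: 10, 8, 0, 3, 7 → max 10
A3 regrets: 2, 0, 0, 6, 0 → max 6
A4 regrets: 4, 10, 1, 7, 10 → max 10
A5 regrets: 9, 8, 5, 6, 8 → max 9
A6 regrets: 5, 1, 1, 7, 2 → max 7
Smallest max regret = 2 → A1.
Row maxima: A1=17, A2=14, A3=16, A4=13, A5=9, A6=15
Best best-case = 17 → A1.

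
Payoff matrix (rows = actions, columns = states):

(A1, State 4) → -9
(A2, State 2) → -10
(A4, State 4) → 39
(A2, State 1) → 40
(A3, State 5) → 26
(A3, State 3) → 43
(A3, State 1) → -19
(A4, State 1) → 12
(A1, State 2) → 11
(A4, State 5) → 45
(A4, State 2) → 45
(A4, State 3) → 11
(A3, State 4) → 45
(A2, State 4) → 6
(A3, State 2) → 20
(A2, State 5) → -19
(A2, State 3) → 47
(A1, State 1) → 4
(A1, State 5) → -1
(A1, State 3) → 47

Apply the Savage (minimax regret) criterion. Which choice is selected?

A4

Column bests: State 1=40, State 2=45, State 3=47, State 4=45, State 5=45.
A1 regrets: 36, 34, 0, 54, 46 → max 54
A2 regrets: 0, 55, 0, 39, 64 → max 64
A3 regrets: 59, 25, 4, 0, 19 → max 59
A4 regrets: 28, 0, 36, 6, 0 → max 36
Smallest max regret = 36 → A4.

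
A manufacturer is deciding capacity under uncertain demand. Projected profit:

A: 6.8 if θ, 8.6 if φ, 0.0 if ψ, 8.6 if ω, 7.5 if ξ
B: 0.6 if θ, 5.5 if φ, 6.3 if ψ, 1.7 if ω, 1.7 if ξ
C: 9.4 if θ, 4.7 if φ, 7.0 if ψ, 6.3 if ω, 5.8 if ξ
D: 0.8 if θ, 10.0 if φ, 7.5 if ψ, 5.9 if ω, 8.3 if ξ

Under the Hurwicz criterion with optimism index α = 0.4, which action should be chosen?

A: 0.4·8.6 + 0.6·0.0 = 3.44
B: 0.4·6.3 + 0.6·0.6 = 2.88
C: 0.4·9.4 + 0.6·4.7 = 6.58
D: 0.4·10.0 + 0.6·0.8 = 4.48
Highest Hurwicz score = 6.58 → C.

C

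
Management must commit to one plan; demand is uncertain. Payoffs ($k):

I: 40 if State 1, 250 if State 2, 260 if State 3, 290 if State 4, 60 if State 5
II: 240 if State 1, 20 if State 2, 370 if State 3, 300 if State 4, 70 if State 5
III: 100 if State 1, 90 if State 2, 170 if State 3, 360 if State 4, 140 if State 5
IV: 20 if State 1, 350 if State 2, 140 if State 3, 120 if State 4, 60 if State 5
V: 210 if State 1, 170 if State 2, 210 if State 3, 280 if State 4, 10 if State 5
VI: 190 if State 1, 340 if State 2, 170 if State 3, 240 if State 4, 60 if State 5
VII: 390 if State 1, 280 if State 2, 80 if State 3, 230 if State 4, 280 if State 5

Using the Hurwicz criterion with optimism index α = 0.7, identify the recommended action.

VII

I: 0.7·290 + 0.3·40 = 215
II: 0.7·370 + 0.3·20 = 265
III: 0.7·360 + 0.3·90 = 279
IV: 0.7·350 + 0.3·20 = 251
V: 0.7·280 + 0.3·10 = 199
VI: 0.7·340 + 0.3·60 = 256
VII: 0.7·390 + 0.3·80 = 297
Highest Hurwicz score = 297 → VII.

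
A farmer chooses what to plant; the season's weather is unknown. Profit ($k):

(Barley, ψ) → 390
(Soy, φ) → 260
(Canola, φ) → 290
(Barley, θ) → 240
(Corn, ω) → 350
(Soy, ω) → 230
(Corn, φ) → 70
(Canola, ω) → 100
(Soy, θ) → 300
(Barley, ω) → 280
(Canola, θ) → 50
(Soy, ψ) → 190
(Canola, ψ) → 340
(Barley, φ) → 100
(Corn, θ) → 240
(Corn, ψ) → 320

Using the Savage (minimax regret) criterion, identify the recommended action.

Column bests: θ=300, φ=290, ψ=390, ω=350.
Soy regrets: 0, 30, 200, 120 → max 200
Barley regrets: 60, 190, 0, 70 → max 190
Corn regrets: 60, 220, 70, 0 → max 220
Canola regrets: 250, 0, 50, 250 → max 250
Smallest max regret = 190 → Barley.

Barley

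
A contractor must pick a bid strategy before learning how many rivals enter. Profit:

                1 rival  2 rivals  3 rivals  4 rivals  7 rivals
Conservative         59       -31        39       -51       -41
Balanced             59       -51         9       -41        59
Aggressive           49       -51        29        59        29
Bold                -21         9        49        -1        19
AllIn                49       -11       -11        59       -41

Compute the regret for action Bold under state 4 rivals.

60

Best payoff under 4 rivals is 59.
Regret = 59 − (-1) = 60.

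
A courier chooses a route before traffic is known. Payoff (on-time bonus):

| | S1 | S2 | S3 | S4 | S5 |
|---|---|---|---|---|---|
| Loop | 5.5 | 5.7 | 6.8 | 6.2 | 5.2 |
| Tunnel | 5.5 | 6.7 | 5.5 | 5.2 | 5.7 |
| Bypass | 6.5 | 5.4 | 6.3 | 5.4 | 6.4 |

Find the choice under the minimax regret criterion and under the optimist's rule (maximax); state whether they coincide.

minimax regret → Loop; maximax → Loop (agree)

Column bests: S1=6.5, S2=6.7, S3=6.8, S4=6.2, S5=6.4.
Loop regrets: 1.0, 1.0, 0.0, 0.0, 1.2 → max 1.2
Tunnel regrets: 1.0, 0.0, 1.3, 1.0, 0.7 → max 1.3
Bypass regrets: 0.0, 1.3, 0.5, 0.8, 0.0 → max 1.3
Smallest max regret = 1.2 → Loop.
Row maxima: Loop=6.8, Tunnel=6.7, Bypass=6.5
Best best-case = 6.8 → Loop.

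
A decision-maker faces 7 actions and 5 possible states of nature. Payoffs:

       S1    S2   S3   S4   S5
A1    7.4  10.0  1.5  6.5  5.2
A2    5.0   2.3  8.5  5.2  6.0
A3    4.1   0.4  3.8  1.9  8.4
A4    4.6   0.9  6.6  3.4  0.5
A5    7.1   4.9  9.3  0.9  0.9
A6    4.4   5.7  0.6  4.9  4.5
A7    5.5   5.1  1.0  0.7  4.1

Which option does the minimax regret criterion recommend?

Column bests: S1=7.4, S2=10.0, S3=9.3, S4=6.5, S5=8.4.
A1 regrets: 0.0, 0.0, 7.8, 0.0, 3.2 → max 7.8
A2 regrets: 2.4, 7.7, 0.8, 1.3, 2.4 → max 7.7
A3 regrets: 3.3, 9.6, 5.5, 4.6, 0.0 → max 9.6
A4 regrets: 2.8, 9.1, 2.7, 3.1, 7.9 → max 9.1
A5 regrets: 0.3, 5.1, 0.0, 5.6, 7.5 → max 7.5
A6 regrets: 3.0, 4.3, 8.7, 1.6, 3.9 → max 8.7
A7 regrets: 1.9, 4.9, 8.3, 5.8, 4.3 → max 8.3
Smallest max regret = 7.5 → A5.

A5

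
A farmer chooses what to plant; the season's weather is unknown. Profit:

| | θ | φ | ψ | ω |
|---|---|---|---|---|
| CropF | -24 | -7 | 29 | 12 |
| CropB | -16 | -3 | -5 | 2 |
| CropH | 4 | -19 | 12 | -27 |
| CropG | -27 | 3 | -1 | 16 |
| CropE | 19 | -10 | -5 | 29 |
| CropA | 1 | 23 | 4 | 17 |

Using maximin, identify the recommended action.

CropA

Row minima: CropF=-24, CropB=-16, CropH=-27, CropG=-27, CropE=-10, CropA=1
Best worst-case = 1 → CropA.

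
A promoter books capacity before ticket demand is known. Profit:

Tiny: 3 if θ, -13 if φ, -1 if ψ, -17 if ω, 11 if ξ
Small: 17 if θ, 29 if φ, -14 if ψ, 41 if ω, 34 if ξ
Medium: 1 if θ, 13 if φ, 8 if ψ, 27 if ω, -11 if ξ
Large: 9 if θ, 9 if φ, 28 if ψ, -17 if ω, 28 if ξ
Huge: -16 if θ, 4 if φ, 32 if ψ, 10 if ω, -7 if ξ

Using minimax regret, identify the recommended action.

Huge

Column bests: θ=17, φ=29, ψ=32, ω=41, ξ=34.
Tiny regrets: 14, 42, 33, 58, 23 → max 58
Small regrets: 0, 0, 46, 0, 0 → max 46
Medium regrets: 16, 16, 24, 14, 45 → max 45
Large regrets: 8, 20, 4, 58, 6 → max 58
Huge regrets: 33, 25, 0, 31, 41 → max 41
Smallest max regret = 41 → Huge.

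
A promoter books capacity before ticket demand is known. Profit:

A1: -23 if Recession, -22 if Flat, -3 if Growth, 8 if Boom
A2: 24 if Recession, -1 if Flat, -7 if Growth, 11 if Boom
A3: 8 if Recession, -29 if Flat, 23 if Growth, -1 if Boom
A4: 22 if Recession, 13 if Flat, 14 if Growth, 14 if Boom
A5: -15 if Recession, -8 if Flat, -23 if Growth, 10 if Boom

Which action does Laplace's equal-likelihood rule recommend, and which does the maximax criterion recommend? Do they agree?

laplace → A4; maximax → A2 (disagree)

Row averages: A1=-10, A2=6.75, A3=0.25, A4=15.75, A5=-9
Highest average = 15.75 → A4.
Row maxima: A1=8, A2=24, A3=23, A4=22, A5=10
Best best-case = 24 → A2.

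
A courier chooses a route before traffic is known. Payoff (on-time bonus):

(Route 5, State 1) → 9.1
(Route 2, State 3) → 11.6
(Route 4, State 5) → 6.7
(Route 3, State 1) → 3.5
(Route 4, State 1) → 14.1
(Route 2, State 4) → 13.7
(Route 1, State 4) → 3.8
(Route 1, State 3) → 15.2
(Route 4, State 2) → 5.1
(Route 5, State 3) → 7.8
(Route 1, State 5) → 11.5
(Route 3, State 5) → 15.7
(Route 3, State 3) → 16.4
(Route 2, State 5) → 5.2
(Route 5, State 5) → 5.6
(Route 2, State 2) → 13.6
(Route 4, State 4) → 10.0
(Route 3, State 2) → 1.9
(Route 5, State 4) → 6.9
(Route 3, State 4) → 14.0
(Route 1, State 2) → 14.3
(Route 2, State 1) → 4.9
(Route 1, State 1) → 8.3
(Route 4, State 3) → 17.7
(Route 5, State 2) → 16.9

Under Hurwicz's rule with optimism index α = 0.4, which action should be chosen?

Route 1: 0.4·15.2 + 0.6·3.8 = 8.36
Route 2: 0.4·13.7 + 0.6·4.9 = 8.42
Route 3: 0.4·16.4 + 0.6·1.9 = 7.7
Route 4: 0.4·17.7 + 0.6·5.1 = 10.14
Route 5: 0.4·16.9 + 0.6·5.6 = 10.12
Highest Hurwicz score = 10.14 → Route 4.

Route 4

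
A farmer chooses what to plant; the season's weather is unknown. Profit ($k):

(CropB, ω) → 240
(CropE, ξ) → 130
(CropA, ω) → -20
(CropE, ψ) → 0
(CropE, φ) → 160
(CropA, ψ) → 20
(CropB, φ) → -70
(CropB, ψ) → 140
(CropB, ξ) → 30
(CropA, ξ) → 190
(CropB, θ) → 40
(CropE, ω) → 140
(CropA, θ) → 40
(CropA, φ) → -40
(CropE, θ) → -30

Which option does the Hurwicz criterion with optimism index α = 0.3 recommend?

CropA: 0.3·190 + 0.7·(-40) = 29
CropB: 0.3·240 + 0.7·(-70) = 23
CropE: 0.3·160 + 0.7·(-30) = 27
Highest Hurwicz score = 29 → CropA.

CropA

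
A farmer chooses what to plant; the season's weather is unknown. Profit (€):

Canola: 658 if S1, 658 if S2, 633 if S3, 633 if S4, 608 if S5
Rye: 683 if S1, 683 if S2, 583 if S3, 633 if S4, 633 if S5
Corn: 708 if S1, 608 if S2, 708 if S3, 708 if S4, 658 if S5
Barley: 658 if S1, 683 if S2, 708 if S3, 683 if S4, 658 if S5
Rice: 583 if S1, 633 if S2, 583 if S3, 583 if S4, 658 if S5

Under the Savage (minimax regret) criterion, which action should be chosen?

Column bests: S1=708, S2=683, S3=708, S4=708, S5=658.
Canola regrets: 50, 25, 75, 75, 50 → max 75
Rye regrets: 25, 0, 125, 75, 25 → max 125
Corn regrets: 0, 75, 0, 0, 0 → max 75
Barley regrets: 50, 0, 0, 25, 0 → max 50
Rice regrets: 125, 50, 125, 125, 0 → max 125
Smallest max regret = 50 → Barley.

Barley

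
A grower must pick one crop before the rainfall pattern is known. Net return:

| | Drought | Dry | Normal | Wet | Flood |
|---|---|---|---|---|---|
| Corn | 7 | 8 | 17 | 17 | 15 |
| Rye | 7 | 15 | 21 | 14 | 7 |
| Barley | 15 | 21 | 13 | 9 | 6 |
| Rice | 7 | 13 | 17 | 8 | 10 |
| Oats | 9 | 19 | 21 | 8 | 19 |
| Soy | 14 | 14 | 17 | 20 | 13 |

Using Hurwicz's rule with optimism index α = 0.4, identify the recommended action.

Soy

Corn: 0.4·17 + 0.6·7 = 11
Rye: 0.4·21 + 0.6·7 = 12.6
Barley: 0.4·21 + 0.6·6 = 12
Rice: 0.4·17 + 0.6·7 = 11
Oats: 0.4·21 + 0.6·8 = 13.2
Soy: 0.4·20 + 0.6·13 = 15.8
Highest Hurwicz score = 15.8 → Soy.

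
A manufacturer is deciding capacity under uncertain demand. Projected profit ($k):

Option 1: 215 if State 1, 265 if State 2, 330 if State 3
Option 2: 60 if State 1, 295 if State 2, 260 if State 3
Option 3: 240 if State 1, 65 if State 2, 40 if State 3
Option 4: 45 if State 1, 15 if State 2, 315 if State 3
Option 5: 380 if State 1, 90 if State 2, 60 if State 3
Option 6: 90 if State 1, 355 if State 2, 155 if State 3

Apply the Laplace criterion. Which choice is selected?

Row averages: Option 1=270, Option 2=205, Option 3=115, Option 4=125, Option 5=530/3, Option 6=200
Highest average = 270 → Option 1.

Option 1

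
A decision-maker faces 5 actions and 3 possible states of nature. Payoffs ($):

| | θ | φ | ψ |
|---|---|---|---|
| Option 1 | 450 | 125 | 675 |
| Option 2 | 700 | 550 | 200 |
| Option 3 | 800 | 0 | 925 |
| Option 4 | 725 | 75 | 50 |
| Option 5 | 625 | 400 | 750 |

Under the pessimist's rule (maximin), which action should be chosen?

Option 5

Row minima: Option 1=125, Option 2=200, Option 3=0, Option 4=50, Option 5=400
Best worst-case = 400 → Option 5.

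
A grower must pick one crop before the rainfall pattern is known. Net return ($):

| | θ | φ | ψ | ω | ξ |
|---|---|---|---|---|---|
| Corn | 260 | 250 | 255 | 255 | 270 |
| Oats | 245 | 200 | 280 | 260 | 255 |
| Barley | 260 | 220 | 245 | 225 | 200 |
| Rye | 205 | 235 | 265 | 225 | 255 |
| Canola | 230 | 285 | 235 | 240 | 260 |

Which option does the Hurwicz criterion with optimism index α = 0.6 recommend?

Canola

Corn: 0.6·270 + 0.4·250 = 262
Oats: 0.6·280 + 0.4·200 = 248
Barley: 0.6·260 + 0.4·200 = 236
Rye: 0.6·265 + 0.4·205 = 241
Canola: 0.6·285 + 0.4·230 = 263
Highest Hurwicz score = 263 → Canola.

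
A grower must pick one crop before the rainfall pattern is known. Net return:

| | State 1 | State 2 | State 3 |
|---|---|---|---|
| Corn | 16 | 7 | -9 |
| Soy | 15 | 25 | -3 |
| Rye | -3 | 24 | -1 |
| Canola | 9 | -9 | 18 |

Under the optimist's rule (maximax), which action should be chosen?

Soy

Row maxima: Corn=16, Soy=25, Rye=24, Canola=18
Best best-case = 25 → Soy.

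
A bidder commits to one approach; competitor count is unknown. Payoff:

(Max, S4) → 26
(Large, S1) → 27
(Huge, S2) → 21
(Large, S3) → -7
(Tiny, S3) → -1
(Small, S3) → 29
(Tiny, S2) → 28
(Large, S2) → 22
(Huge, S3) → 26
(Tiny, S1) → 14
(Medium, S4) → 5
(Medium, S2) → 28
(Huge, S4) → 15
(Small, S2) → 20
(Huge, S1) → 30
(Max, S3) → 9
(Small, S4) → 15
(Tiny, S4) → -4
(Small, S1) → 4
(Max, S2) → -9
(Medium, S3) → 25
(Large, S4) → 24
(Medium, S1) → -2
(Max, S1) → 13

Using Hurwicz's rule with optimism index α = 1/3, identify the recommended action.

Tiny: 1/3·28 + 2/3·(-4) = 20/3
Small: 1/3·29 + 2/3·4 = 37/3
Medium: 1/3·28 + 2/3·(-2) = 8
Large: 1/3·27 + 2/3·(-7) = 13/3
Huge: 1/3·30 + 2/3·15 = 20
Max: 1/3·26 + 2/3·(-9) = 8/3
Highest Hurwicz score = 20 → Huge.

Huge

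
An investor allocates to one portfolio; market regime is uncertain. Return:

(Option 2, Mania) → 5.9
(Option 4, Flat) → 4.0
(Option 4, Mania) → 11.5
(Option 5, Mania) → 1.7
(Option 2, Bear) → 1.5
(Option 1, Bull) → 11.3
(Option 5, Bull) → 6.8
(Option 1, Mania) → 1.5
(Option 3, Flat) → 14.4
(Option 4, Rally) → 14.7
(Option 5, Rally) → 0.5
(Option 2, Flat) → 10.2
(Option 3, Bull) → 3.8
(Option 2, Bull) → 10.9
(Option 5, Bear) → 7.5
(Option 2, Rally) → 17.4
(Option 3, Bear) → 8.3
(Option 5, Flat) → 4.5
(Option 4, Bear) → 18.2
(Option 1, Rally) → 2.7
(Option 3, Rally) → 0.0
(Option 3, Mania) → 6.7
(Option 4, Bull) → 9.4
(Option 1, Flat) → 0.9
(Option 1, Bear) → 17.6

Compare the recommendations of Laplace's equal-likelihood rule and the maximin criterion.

laplace → Option 4; maximin → Option 4 (agree)

Row averages: Option 1=6.8, Option 2=9.18, Option 3=6.64, Option 4=11.56, Option 5=4.2
Highest average = 11.56 → Option 4.
Row minima: Option 1=0.9, Option 2=1.5, Option 3=0.0, Option 4=4.0, Option 5=0.5
Best worst-case = 4.0 → Option 4.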